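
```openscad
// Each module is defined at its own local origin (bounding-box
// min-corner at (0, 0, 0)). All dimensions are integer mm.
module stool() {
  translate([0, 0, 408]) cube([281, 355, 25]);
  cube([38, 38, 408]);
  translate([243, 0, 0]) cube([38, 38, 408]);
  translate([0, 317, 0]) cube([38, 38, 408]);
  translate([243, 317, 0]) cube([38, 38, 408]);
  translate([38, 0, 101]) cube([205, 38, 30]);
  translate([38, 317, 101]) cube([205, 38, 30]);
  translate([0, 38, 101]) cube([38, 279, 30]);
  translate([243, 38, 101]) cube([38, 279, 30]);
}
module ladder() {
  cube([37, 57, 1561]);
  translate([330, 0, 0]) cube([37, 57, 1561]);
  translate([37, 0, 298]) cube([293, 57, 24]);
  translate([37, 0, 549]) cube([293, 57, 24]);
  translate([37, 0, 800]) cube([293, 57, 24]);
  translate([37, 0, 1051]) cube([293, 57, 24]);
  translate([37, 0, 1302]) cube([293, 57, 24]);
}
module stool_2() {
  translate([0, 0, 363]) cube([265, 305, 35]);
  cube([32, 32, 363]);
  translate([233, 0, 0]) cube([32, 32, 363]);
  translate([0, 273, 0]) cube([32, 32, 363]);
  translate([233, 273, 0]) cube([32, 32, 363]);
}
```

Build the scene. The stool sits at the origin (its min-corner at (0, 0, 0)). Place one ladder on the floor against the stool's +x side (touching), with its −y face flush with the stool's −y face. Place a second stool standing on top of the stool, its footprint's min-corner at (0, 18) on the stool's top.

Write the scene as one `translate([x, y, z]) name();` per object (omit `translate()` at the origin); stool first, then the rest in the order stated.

stool();
translate([281, 0, 0]) ladder();
translate([0, 18, 433]) stool_2();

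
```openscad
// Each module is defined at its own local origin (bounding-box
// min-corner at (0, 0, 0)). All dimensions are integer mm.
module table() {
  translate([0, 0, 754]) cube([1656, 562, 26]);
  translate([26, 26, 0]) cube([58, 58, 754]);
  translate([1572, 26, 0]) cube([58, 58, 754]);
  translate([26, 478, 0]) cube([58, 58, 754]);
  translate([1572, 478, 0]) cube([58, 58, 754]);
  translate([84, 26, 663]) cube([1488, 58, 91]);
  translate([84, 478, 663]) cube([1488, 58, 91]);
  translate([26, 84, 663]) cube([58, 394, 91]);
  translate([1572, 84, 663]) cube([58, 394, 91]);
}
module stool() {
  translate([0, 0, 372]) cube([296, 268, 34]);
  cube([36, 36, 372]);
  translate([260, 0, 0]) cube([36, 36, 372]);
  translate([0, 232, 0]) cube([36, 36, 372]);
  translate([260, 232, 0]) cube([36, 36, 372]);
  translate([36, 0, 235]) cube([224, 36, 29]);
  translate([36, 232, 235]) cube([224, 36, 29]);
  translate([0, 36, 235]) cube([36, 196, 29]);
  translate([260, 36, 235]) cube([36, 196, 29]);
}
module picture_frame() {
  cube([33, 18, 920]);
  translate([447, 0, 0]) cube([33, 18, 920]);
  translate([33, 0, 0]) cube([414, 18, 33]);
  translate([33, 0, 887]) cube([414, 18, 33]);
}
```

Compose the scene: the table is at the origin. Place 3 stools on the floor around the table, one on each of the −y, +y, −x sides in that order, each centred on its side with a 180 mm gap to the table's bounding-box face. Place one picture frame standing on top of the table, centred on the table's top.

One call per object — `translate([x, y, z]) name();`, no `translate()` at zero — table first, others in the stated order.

table();
translate([680, -448, 0]) stool();
translate([680, 742, 0]) stool();
translate([-476, 147, 0]) stool();
translate([588, 272, 780]) picture_frame();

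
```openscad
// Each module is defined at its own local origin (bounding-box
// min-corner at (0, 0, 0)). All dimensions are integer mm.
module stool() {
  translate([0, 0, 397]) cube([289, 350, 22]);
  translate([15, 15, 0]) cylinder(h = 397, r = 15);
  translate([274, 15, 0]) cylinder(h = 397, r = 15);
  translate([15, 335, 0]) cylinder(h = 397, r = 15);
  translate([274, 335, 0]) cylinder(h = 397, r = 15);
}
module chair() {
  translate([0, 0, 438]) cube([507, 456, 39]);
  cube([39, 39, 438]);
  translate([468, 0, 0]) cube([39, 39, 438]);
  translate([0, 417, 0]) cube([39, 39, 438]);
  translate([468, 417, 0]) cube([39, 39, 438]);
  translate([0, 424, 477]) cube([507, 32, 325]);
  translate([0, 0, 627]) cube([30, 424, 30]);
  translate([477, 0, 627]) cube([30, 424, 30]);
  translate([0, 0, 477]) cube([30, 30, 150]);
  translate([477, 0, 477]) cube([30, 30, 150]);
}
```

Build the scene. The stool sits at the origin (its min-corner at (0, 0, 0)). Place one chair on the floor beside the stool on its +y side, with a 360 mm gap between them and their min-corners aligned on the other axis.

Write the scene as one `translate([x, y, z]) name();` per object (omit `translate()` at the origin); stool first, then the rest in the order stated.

stool();
translate([0, 710, 0]) chair();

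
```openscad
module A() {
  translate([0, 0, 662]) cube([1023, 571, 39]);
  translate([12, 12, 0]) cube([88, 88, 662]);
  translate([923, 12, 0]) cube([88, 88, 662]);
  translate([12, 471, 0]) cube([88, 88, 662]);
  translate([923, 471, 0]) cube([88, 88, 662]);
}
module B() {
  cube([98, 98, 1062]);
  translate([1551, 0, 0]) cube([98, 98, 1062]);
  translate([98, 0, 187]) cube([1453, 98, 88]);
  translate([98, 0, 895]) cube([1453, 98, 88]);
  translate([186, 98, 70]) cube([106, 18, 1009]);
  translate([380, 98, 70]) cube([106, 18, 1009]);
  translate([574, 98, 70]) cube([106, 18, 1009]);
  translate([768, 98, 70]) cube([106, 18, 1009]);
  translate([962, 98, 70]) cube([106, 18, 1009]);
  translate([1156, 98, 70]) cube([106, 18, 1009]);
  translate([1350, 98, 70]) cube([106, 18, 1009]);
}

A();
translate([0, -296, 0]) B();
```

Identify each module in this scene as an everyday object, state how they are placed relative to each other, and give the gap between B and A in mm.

A is a table. B is a fence section. The fence section is on the floor beside the table on its −y side. The gap between the fence section and the table is 180 mm.

The fence section's nearest face is 180 mm from the table's −y face.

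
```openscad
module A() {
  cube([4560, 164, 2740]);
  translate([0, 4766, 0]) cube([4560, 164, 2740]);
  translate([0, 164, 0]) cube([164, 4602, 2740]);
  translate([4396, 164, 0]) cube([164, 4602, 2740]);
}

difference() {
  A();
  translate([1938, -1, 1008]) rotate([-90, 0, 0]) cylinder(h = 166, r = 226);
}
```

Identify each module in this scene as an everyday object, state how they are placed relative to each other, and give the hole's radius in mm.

A is a house frame. The house frame has a circular hole through its front wall. The hole's radius is 226 mm.

The subtracted cylinder has r = 226 mm.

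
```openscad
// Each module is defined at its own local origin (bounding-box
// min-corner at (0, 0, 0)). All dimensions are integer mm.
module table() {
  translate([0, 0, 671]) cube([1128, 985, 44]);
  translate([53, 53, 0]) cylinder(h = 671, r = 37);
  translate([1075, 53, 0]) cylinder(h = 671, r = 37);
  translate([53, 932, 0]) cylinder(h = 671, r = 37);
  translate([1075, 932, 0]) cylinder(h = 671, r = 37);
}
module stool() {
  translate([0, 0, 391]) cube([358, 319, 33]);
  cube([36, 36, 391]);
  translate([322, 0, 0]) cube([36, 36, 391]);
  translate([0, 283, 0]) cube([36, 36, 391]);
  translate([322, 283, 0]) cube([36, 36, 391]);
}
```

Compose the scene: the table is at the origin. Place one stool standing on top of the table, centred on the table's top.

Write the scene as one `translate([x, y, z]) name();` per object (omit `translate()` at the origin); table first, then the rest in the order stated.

table();
translate([385, 333, 715]) stool();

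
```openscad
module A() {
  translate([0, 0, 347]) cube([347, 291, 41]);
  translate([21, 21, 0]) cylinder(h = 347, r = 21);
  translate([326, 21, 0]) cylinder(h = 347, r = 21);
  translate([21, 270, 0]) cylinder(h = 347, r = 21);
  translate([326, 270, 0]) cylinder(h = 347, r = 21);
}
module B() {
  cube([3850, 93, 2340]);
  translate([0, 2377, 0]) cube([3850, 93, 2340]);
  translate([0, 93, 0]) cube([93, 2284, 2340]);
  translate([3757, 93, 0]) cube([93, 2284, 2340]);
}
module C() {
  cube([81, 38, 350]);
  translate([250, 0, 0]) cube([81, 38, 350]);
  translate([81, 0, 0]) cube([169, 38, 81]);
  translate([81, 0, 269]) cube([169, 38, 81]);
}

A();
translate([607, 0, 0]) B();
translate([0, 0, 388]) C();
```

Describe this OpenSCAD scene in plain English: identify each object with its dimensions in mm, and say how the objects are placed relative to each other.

A is a simple wooden stool: a rectangular seat 347 mm (x) by 291 mm (y), 41 mm thick, top face at z = 388 mm, on four round legs, each 42 mm in diameter. The legs rest on z = 0, each leg's axis is inset half a diameter from the nearest pair of seat edges (so the leg's bounding box is flush with the corner).

B is a box-shaped house frame (walls only): outside footprint 3850×2470 mm, wall height 2340 mm, wall thickness 93 mm. The two y-facing walls run the full x-width; the two x-facing walls fit between the inner faces of the y-facing walls.

C is a rectangular picture frame lying in the x–z plane (depth along y). The opening is 169 mm wide (x) by 188 mm tall (z), surrounded by a border 81 mm wide on all four sides. The frame is 38 mm deep and is made of two full-height vertical stiles with two horizontal rails fitted between them.

The house frame is on the floor beside the stool on its +x side. The picture frame is on top of the stool.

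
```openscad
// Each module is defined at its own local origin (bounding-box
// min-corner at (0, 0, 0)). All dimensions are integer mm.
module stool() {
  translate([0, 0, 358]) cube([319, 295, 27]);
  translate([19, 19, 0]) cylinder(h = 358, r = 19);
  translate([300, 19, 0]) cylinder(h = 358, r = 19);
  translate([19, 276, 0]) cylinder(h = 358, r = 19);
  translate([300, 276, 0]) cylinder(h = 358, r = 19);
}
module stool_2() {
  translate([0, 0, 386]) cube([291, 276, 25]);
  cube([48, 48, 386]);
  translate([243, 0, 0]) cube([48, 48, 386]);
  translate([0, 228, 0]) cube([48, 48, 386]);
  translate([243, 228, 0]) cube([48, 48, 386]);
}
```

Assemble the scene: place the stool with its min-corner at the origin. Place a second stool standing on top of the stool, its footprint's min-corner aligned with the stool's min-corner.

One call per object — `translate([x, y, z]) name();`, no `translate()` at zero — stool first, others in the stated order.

stool();
translate([0, 0, 385]) stool_2();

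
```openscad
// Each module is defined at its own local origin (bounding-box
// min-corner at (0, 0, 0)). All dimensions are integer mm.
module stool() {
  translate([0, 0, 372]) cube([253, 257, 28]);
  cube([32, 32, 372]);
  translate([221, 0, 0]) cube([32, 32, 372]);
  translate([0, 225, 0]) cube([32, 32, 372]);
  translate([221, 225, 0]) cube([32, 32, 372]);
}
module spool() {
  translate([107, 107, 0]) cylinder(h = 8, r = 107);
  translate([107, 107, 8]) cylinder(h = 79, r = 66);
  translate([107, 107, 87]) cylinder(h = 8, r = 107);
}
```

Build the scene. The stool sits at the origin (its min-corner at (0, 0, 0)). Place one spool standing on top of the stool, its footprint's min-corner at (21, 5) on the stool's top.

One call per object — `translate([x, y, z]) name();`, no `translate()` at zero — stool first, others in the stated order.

stool();
translate([21, 5, 400]) spool();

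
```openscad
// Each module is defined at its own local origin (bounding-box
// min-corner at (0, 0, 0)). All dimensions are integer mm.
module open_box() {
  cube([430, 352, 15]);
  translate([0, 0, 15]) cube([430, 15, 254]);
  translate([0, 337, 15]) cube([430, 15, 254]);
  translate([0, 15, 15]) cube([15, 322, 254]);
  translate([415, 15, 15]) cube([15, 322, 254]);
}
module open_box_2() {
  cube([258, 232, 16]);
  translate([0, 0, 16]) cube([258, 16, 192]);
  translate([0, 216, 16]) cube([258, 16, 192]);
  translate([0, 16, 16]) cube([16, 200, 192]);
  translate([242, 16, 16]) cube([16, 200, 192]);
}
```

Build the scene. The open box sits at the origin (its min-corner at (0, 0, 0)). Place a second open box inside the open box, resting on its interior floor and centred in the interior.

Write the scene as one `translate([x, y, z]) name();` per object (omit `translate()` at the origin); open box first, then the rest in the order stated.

open_box();
translate([86, 60, 15]) open_box_2();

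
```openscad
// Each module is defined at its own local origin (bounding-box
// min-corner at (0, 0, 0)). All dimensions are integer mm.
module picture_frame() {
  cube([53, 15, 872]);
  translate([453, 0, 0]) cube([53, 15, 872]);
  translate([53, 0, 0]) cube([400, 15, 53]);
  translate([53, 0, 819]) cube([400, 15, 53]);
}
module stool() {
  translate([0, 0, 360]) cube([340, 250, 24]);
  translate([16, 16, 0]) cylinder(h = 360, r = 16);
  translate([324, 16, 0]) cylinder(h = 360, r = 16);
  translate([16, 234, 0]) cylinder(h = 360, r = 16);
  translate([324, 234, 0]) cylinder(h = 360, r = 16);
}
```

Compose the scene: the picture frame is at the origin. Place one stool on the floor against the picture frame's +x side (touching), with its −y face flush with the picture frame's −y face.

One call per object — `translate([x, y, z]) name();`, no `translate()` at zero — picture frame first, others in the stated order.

picture_frame();
translate([506, 0, 0]) stool();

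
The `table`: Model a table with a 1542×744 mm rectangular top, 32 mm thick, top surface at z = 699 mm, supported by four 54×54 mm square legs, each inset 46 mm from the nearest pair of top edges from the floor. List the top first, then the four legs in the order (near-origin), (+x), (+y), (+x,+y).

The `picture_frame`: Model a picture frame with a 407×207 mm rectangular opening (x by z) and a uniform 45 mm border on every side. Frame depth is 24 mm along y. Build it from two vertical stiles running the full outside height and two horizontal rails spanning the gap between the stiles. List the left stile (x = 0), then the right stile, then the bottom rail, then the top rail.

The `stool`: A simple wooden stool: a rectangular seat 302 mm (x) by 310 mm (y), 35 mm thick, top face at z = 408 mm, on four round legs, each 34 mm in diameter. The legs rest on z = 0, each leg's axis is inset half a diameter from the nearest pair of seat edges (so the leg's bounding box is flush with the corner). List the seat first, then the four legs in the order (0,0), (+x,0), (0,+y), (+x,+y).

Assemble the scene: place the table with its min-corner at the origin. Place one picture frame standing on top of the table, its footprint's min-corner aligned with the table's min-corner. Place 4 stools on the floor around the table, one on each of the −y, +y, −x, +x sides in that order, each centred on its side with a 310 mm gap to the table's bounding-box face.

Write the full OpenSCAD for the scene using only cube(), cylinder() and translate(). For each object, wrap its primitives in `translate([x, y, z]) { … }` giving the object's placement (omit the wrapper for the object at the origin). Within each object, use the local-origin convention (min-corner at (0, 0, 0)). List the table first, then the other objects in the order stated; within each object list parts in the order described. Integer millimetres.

translate([0, 0, 667]) cube([1542, 744, 32]);
translate([46, 46, 0]) cube([54, 54, 667]);
translate([1442, 46, 0]) cube([54, 54, 667]);
translate([46, 644, 0]) cube([54, 54, 667]);
translate([1442, 644, 0]) cube([54, 54, 667]);
translate([0, 0, 699]) {
  cube([45, 24, 297]);
  translate([452, 0, 0]) cube([45, 24, 297]);
  translate([45, 0, 0]) cube([407, 24, 45]);
  translate([45, 0, 252]) cube([407, 24, 45]);
}
translate([620, -620, 0]) {
  translate([0, 0, 373]) cube([302, 310, 35]);
  translate([17, 17, 0]) cylinder(h = 373, r = 17);
  translate([285, 17, 0]) cylinder(h = 373, r = 17);
  translate([17, 293, 0]) cylinder(h = 373, r = 17);
  translate([285, 293, 0]) cylinder(h = 373, r = 17);
}
translate([620, 1054, 0]) {
  translate([0, 0, 373]) cube([302, 310, 35]);
  translate([17, 17, 0]) cylinder(h = 373, r = 17);
  translate([285, 17, 0]) cylinder(h = 373, r = 17);
  translate([17, 293, 0]) cylinder(h = 373, r = 17);
  translate([285, 293, 0]) cylinder(h = 373, r = 17);
}
translate([-612, 217, 0]) {
  translate([0, 0, 373]) cube([302, 310, 35]);
  translate([17, 17, 0]) cylinder(h = 373, r = 17);
  translate([285, 17, 0]) cylinder(h = 373, r = 17);
  translate([17, 293, 0]) cylinder(h = 373, r = 17);
  translate([285, 293, 0]) cylinder(h = 373, r = 17);
}
translate([1852, 217, 0]) {
  translate([0, 0, 373]) cube([302, 310, 35]);
  translate([17, 17, 0]) cylinder(h = 373, r = 17);
  translate([285, 17, 0]) cylinder(h = 373, r = 17);
  translate([17, 293, 0]) cylinder(h = 373, r = 17);
  translate([285, 293, 0]) cylinder(h = 373, r = 17);
}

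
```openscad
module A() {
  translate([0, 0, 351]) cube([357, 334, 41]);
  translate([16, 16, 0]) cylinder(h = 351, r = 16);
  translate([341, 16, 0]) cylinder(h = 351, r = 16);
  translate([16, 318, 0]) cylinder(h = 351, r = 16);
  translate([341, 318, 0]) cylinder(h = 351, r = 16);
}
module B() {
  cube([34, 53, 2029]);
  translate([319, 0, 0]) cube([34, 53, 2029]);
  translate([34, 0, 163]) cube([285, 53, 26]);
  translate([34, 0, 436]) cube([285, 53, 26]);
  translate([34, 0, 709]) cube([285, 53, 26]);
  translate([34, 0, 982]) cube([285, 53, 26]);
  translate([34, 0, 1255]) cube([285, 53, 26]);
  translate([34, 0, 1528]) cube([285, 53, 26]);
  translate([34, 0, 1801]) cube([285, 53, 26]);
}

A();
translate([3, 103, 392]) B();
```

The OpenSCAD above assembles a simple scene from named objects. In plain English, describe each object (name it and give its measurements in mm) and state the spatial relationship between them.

A is a simple wooden stool: a rectangular seat 357 mm (x) by 334 mm (y), 41 mm thick, top face at z = 392 mm, on four round legs, each 32 mm in diameter. The legs rest on z = 0, each leg's axis is inset half a diameter from the nearest pair of seat edges (so the leg's bounding box is flush with the corner).

B is a wooden ladder with two side rails of 34×53 mm section and 2029 mm height, set 353 mm apart overall. Between them run 7 rectangular rungs (53 mm deep, 26 mm thick), front faces flush with the rails' −y face. The bottom of the first rung is 163 mm above the floor and each subsequent rung is 273 mm higher than the one below.

The ladder is on top of the stool.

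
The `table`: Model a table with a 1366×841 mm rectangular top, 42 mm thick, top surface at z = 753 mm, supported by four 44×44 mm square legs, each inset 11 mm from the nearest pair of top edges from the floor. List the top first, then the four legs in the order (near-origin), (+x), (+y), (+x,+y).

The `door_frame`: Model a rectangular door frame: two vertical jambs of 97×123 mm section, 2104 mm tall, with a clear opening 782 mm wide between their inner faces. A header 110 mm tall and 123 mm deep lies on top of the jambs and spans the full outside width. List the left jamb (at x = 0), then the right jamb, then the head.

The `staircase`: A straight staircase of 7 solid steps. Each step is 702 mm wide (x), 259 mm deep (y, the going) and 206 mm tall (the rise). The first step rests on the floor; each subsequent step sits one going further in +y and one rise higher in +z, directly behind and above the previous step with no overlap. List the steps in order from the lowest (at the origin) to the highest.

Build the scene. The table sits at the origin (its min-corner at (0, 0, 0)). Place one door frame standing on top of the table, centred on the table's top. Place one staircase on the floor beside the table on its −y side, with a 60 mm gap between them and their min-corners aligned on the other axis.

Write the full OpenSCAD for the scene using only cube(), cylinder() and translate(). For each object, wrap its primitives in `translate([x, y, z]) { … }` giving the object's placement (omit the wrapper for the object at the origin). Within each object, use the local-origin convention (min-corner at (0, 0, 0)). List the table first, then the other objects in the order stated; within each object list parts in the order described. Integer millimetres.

translate([0, 0, 711]) cube([1366, 841, 42]);
translate([11, 11, 0]) cube([44, 44, 711]);
translate([1311, 11, 0]) cube([44, 44, 711]);
translate([11, 786, 0]) cube([44, 44, 711]);
translate([1311, 786, 0]) cube([44, 44, 711]);
translate([195, 359, 753]) {
  cube([97, 123, 2104]);
  translate([879, 0, 0]) cube([97, 123, 2104]);
  translate([0, 0, 2104]) cube([976, 123, 110]);
}
translate([0, -1873, 0]) {
  cube([702, 259, 206]);
  translate([0, 259, 206]) cube([702, 259, 206]);
  translate([0, 518, 412]) cube([702, 259, 206]);
  translate([0, 777, 618]) cube([702, 259, 206]);
  translate([0, 1036, 824]) cube([702, 259, 206]);
  translate([0, 1295, 1030]) cube([702, 259, 206]);
  translate([0, 1554, 1236]) cube([702, 259, 206]);
}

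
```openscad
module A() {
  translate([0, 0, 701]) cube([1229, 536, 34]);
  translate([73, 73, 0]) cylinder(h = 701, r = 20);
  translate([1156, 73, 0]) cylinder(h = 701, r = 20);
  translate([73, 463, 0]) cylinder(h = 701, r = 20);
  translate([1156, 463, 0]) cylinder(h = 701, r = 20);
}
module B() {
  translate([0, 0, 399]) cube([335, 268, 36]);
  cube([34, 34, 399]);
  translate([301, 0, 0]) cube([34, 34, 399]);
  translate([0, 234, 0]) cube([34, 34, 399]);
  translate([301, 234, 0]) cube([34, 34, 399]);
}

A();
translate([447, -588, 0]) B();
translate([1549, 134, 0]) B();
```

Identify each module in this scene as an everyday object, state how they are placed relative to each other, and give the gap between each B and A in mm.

A is a table. B is a stool. Two stools sit around the table at the −y, +x sides. The gap between each stool and the table is 320 mm.

Each stool's nearest face is 320 mm from the table's bounding box.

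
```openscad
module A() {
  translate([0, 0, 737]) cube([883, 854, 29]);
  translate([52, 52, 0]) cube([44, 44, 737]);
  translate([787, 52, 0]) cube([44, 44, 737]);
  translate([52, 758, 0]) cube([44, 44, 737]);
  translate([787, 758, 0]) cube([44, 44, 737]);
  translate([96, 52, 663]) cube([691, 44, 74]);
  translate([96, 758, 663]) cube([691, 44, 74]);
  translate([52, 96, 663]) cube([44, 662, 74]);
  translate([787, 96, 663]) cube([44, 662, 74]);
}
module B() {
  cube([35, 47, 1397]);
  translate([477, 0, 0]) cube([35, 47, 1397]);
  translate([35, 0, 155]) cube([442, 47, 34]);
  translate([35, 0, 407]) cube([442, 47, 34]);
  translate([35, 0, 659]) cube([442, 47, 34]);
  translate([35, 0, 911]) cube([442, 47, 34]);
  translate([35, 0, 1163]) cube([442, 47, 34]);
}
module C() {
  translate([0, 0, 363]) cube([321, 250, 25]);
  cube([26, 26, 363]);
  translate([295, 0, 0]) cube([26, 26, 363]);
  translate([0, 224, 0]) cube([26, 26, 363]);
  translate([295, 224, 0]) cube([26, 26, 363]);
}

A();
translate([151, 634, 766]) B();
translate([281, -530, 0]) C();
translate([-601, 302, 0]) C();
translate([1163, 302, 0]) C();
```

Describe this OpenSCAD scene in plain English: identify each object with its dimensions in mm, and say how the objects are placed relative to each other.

A is a table: top 883 mm (x) × 854 mm (y), 29 mm thick, upper face at z = 766 mm, on four 44×44 mm square legs, each inset 52 mm from the nearest pair of top edges, running from z = 0 to the bottom of the top. Four apron rails, 44 mm thick and 74 mm tall, run between adjacent legs with their top edges flush with the underside of the top and their outer faces flush with the legs' outer faces.

B is a wooden ladder with two side rails of 35×47 mm section and 1397 mm height, set 512 mm apart overall. Between them run 5 rectangular rungs (47 mm deep, 34 mm thick), front faces flush with the rails' −y face. The bottom of the first rung is 155 mm above the floor and each subsequent rung is 252 mm higher than the one below.

C is a simple wooden stool: a rectangular seat 321 mm (x) by 250 mm (y), 25 mm thick, top face at z = 388 mm, on four square legs, each 26×26 mm in cross-section. The legs rest on z = 0, each flush with a corner of the seat.

The ladder is on top of the table. Three stools sit around the table at the −y, −x, +x sides.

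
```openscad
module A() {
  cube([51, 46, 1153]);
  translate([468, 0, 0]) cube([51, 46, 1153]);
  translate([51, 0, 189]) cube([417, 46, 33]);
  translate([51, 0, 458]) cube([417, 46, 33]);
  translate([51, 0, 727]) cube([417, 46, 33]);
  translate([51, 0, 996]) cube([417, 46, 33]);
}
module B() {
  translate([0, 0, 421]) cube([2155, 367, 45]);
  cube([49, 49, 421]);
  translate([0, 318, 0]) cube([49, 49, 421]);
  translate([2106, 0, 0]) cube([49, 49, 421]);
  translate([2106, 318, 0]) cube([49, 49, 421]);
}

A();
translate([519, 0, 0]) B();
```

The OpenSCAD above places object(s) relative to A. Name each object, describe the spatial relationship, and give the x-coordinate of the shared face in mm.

A is a ladder. B is a bench. The bench is against the ladder's +x side, with their −y faces flush. The x-coordinate of the shared face is 519 mm.

The ladder's +x face and the bench's −x face are both at x = 519 mm.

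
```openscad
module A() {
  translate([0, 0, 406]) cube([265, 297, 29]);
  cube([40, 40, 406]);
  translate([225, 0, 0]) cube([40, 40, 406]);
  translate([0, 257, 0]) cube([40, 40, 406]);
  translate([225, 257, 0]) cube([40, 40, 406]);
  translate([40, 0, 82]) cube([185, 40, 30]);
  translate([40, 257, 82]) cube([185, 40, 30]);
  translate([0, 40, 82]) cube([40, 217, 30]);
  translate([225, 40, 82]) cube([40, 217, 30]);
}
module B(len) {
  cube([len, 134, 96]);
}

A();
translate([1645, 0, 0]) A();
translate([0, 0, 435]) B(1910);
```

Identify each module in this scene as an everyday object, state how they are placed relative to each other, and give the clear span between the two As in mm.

A is a stool. B is a beam. A beam spans the tops of two stools. The clear span between the two stools is 1380 mm.

Second stool starts at x = 1645; first ends at x = 265; clear span = 1645 − 265 = 1380 mm.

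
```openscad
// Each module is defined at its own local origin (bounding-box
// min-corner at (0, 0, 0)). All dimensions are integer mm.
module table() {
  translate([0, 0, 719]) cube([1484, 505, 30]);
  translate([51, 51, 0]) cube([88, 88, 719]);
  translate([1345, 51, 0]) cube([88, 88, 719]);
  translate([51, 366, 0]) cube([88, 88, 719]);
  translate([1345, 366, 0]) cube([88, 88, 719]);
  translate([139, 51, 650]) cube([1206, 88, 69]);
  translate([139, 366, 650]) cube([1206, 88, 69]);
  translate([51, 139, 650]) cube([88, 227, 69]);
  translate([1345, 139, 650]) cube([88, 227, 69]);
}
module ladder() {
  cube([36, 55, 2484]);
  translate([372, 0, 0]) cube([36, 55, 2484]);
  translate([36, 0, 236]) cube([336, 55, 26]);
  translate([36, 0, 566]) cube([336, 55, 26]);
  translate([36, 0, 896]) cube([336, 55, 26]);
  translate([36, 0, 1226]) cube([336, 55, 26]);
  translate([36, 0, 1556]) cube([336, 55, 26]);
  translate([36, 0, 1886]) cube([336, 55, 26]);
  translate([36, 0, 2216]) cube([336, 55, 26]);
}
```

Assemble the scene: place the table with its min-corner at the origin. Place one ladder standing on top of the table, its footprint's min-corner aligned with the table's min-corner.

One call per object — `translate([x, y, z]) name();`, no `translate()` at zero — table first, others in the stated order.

table();
translate([0, 0, 749]) ladder();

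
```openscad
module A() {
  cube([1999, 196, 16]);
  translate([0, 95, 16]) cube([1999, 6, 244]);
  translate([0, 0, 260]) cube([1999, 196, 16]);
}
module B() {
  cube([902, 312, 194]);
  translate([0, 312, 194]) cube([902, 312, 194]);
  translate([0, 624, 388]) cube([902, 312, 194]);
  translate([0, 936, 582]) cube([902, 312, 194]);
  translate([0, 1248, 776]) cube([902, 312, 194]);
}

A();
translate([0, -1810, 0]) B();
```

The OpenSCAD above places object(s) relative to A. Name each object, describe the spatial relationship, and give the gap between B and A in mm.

A is an I-beam. B is a staircase. The staircase is on the floor beside the I-beam on its −y side. The gap between the staircase and the I-beam is 250 mm.

The staircase's nearest face is 250 mm from the I-beam's −y face.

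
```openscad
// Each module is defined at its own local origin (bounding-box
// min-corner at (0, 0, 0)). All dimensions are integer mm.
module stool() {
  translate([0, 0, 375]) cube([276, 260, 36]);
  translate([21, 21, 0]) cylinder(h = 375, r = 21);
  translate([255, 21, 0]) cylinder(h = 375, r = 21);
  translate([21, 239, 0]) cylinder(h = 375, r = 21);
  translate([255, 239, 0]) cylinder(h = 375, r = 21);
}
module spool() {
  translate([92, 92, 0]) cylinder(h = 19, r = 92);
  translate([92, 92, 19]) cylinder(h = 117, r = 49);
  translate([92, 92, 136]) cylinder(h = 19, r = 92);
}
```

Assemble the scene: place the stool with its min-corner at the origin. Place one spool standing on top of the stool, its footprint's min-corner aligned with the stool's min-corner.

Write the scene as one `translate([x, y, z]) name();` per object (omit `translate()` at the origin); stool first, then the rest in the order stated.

stool();
translate([0, 0, 411]) spool();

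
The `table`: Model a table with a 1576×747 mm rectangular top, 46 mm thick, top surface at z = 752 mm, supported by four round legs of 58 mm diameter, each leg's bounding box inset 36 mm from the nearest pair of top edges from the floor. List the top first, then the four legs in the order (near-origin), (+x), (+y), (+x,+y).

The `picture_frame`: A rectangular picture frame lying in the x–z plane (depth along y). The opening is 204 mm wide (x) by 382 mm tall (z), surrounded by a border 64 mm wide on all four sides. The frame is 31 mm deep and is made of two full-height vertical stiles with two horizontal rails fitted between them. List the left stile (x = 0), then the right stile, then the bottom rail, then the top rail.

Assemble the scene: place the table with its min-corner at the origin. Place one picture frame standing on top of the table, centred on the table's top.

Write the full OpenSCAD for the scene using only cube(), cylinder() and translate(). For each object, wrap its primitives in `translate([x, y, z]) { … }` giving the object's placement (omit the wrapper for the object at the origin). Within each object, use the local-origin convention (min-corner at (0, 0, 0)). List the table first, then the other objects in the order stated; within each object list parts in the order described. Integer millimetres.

translate([0, 0, 706]) cube([1576, 747, 46]);
translate([65, 65, 0]) cylinder(h = 706, r = 29);
translate([1511, 65, 0]) cylinder(h = 706, r = 29);
translate([65, 682, 0]) cylinder(h = 706, r = 29);
translate([1511, 682, 0]) cylinder(h = 706, r = 29);
translate([622, 358, 752]) {
  cube([64, 31, 510]);
  translate([268, 0, 0]) cube([64, 31, 510]);
  translate([64, 0, 0]) cube([204, 31, 64]);
  translate([64, 0, 446]) cube([204, 31, 64]);
}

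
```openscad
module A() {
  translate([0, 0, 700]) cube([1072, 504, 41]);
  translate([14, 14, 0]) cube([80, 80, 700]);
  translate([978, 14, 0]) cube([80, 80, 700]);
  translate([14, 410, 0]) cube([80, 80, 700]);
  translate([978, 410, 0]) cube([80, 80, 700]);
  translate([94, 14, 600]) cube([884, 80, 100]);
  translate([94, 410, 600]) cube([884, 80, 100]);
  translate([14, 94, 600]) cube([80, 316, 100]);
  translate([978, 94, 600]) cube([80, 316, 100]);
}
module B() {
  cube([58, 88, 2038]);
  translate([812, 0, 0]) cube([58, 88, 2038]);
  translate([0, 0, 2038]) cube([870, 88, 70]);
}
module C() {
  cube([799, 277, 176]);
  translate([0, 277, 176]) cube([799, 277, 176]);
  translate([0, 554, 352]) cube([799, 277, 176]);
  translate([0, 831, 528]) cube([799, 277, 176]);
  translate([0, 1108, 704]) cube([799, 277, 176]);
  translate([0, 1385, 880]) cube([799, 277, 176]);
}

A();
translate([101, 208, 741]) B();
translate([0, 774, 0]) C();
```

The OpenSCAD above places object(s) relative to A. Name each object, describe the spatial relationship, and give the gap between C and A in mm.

The staircase's nearest face is 270 mm from the table's +y face.

A is a table. B is a door frame. C is a staircase. The door frame is on top of the table, centred. The staircase is on the floor beside the table on its +y side. The gap between the staircase and the table is 270 mm.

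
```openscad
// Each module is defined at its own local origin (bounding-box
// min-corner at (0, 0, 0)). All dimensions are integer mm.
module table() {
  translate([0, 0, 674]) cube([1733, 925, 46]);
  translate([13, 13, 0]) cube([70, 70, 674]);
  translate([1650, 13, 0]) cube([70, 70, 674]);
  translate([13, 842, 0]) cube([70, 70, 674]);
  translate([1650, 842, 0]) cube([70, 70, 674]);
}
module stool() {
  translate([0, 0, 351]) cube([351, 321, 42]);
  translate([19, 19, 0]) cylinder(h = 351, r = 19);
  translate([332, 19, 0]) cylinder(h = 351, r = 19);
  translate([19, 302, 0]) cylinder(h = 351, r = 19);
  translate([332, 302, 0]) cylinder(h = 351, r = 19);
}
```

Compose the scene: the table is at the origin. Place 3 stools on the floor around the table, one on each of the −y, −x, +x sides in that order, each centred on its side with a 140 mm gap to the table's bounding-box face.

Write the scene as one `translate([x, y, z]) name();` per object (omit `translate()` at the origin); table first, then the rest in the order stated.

table();
translate([691, -461, 0]) stool();
translate([-491, 302, 0]) stool();
translate([1873, 302, 0]) stool();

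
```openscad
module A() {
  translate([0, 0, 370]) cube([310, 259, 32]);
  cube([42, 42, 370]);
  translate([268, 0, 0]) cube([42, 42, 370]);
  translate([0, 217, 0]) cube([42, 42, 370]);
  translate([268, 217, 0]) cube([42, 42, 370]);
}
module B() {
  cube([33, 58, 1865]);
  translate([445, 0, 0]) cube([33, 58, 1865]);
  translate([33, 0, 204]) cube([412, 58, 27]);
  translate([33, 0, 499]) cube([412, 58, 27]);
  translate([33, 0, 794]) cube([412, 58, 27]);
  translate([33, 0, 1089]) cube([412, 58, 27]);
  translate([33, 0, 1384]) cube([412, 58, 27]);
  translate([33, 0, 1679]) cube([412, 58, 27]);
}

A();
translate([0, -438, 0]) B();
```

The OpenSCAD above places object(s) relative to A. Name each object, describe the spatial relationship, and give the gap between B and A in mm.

The ladder's nearest face is 380 mm from the stool's −y face.

A is a stool. B is a ladder. The ladder is on the floor beside the stool on its −y side. The gap between the ladder and the stool is 380 mm.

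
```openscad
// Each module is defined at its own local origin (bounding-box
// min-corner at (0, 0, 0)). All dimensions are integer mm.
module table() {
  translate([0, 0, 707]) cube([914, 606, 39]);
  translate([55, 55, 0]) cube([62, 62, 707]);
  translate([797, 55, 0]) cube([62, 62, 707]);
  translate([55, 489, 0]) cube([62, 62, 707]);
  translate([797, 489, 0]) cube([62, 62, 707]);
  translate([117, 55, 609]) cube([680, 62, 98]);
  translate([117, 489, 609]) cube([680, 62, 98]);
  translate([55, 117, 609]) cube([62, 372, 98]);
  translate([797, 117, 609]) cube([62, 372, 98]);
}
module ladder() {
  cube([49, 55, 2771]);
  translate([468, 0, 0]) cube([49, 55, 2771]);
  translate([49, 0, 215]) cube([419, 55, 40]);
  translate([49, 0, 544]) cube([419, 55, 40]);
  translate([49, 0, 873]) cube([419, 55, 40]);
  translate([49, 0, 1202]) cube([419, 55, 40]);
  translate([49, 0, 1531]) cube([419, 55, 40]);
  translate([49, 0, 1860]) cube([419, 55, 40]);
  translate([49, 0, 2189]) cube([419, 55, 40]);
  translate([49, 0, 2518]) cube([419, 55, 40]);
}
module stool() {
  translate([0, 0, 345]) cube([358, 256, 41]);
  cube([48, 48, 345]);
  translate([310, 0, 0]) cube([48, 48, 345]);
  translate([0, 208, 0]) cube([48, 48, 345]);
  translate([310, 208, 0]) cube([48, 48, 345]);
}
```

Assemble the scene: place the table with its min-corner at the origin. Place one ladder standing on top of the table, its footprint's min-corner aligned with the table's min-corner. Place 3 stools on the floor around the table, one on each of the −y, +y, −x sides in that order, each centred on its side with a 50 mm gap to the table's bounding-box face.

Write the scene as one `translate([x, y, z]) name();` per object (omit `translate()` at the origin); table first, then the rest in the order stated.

table();
translate([0, 0, 746]) ladder();
translate([278, -306, 0]) stool();
translate([278, 656, 0]) stool();
translate([-408, 175, 0]) stool();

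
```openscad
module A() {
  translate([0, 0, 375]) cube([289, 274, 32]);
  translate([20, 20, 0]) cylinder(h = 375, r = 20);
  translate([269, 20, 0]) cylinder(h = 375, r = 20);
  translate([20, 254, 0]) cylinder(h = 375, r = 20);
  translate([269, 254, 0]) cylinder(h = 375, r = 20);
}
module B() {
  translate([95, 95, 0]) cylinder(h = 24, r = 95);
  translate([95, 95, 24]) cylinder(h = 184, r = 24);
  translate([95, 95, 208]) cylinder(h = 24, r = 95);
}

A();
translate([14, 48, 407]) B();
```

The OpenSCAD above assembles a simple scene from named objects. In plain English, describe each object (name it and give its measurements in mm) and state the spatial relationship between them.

A is a four-legged stool. The seat is a 289×274×32 mm slab whose top surface is at z = 407 mm; four round legs, each 40 mm in diameter, run from the floor (z = 0) to the underside of the seat, each leg's axis is inset half a diameter from the nearest pair of seat edges (so the leg's bounding box is flush with the corner).

B is a spool: two coaxial disc flanges of radius 95 mm and thickness 24 mm, joined by a core cylinder of radius 24 mm and height 184 mm. The lower flange rests on z = 0 and the three cylinders share a vertical axis.

The spool is on top of the stool.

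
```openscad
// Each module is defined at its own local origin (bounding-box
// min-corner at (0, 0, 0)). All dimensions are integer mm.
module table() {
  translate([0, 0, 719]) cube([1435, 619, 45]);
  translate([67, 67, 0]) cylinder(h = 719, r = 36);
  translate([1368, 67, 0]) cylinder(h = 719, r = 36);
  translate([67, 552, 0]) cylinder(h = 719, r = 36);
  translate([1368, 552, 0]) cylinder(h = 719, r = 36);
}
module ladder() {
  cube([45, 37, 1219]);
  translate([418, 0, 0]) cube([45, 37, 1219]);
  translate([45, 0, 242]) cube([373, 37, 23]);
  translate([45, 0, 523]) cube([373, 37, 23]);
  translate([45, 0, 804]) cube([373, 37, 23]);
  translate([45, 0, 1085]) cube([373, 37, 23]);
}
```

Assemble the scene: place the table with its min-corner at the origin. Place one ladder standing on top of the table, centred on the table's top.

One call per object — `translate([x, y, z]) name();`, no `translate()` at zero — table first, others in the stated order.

table();
translate([486, 291, 764]) ladder();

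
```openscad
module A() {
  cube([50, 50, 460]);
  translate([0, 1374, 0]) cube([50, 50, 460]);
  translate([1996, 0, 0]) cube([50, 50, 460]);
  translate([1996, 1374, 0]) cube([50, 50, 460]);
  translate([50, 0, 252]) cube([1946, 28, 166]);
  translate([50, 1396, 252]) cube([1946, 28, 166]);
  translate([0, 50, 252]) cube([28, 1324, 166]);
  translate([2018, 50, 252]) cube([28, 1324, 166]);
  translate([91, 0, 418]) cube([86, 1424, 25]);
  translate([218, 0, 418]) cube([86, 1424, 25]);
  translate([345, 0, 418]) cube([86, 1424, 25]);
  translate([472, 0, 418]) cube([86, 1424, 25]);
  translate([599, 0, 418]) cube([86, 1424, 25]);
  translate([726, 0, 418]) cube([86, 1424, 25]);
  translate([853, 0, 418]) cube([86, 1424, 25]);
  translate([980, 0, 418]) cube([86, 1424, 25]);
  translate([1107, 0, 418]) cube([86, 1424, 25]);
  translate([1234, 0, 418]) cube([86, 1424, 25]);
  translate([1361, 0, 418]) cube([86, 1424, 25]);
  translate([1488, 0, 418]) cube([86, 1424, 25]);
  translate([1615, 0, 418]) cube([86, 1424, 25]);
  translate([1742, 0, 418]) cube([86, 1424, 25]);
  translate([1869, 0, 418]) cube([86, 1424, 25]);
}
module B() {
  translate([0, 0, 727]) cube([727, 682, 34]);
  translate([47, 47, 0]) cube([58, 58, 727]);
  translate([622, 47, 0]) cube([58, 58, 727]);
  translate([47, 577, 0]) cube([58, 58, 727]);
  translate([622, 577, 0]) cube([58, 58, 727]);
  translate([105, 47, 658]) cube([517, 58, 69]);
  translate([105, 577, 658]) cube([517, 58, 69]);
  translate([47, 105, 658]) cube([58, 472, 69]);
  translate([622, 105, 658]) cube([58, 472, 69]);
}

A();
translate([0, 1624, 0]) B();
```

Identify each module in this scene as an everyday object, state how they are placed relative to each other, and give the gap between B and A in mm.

A is a bed frame. B is a table. The table is on the floor beside the bed frame on its +y side. The gap between the table and the bed frame is 200 mm.

The table's nearest face is 200 mm from the bed frame's +y face.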